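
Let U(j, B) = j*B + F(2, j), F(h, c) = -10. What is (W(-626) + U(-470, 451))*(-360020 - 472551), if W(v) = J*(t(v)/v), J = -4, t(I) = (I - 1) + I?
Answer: 55242955804466/313 ≈ 1.7650e+11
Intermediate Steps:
t(I) = -1 + 2*I (t(I) = (-1 + I) + I = -1 + 2*I)
U(j, B) = -10 + B*j (U(j, B) = j*B - 10 = B*j - 10 = -10 + B*j)
W(v) = -4*(-1 + 2*v)/v
(W(-626) + U(-470, 451))*(-360020 - 472551) = ((-8 + 4/(-626)) + (-10 + 451*(-470)))*(-360020 - 472551) = ((-8 + 4*(-1/626)) + (-10 - 211970))*(-832571) = ((-8 - 2/313) - 211980)*(-832571) = (-2506/313 - 211980)*(-832571) = -66352246/313*(-832571) = 55242955804466/313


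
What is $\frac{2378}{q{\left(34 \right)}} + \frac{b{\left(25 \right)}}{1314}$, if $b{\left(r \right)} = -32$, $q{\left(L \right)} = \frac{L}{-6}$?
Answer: $- \frac{4687310}{11169} \approx -419.67$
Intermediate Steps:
$q{\left(L \right)} = - \frac{L}{6}$ ($q{\left(L \right)} = L \left(- \frac{1}{6}\right) = - \frac{L}{6}$)
$\frac{2378}{q{\left(34 \right)}} + \frac{b{\left(25 \right)}}{1314} = \frac{2378}{\left(- \frac{1}{6}\right) 34} - \frac{32}{1314} = \frac{2378}{- \frac{17}{3}} - \frac{16}{657} = 2378 \left(- \frac{3}{17}\right) - \frac{16}{657} = - \frac{7134}{17} - \frac{16}{657} = - \frac{4687310}{11169}$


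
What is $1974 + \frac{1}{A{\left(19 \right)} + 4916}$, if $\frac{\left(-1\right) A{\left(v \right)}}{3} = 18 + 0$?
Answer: $\frac{9597589}{4862} \approx 1974.0$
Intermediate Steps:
$A{\left(v \right)} = -54$ ($A{\left(v \right)} = - 3 \left(18 + 0\right) = \left(-3\right) 18 = -54$)
$1974 + \frac{1}{A{\left(19 \right)} + 4916} = 1974 + \frac{1}{-54 + 4916} = 1974 + \frac{1}{4862} = \frac{9597589}{4862}$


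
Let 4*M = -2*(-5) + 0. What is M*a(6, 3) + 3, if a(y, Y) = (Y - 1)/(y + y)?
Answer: 41/12 ≈ 3.4167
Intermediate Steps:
a(y, Y) = (-1 + Y)/(2*y) (a(y, Y) = (-1 + Y)/((2*y)) = (-1 + Y)*(1/(2*y)) = (-1 + Y)/(2*y))
M = 5/2 (M = (-2*(-5) + 0)/4 = (10 + 0)/4 = (¼)*10 = 5/2 ≈ 2.5000)
M*a(6, 3) + 3 = 5*((½)*(-1 + 3)/6)/2 + 3 = 5*((½)*(⅙)*2)/2 + 3 = (5/2)*(⅙) + 3 = 5/12 + 3 = 41/12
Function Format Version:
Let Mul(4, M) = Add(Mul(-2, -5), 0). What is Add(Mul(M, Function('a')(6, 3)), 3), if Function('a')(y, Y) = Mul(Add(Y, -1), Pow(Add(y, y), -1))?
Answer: Rational(41, 12) ≈ 3.4167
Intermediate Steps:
Function('a')(y, Y) = Mul(Rational(1, 2), Pow(y, -1), Add(-1, Y)) (Function('a')(y, Y) = Mul(Add(-1, Y), Pow(Mul(2, y), -1)) = Mul(Add(-1, Y), Mul(Rational(1, 2), Pow(y, -1))) = Mul(Rational(1, 2), Pow(y, -1), Add(-1, Y)))
M = Rational(5, 2) (M = Mul(Rational(1, 4), Add(Mul(-2, -5), 0)) = Mul(Rational(1, 4), Add(10, 0)) = Mul(Rational(1, 4), 10) = Rational(5, 2) ≈ 2.5000)
Add(Mul(M, Function('a')(6, 3)), 3) = Add(Mul(Rational(5, 2), Mul(Rational(1, 2), Pow(6, -1), Add(-1, 3))), 3) = Add(Mul(Rational(5, 2), Mul(Rational(1, 2), Rational(1, 6), 2)), 3) = Add(Mul(Rational(5, 2), Rational(1, 6)), 3) = Add(Rational(5, 12), 3) = Rational(41, 12)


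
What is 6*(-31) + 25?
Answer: -161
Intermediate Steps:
6*(-31) + 25 = -186 + 25 = -161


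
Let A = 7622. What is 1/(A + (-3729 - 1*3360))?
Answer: 1/533 ≈ 0.0018762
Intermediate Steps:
1/(A + (-3729 - 1*3360)) = 1/(7622 + (-3729 - 1*3360)) = 1/(7622 + (-3729 - 3360)) = 1/(7622 - 7089) = 1/533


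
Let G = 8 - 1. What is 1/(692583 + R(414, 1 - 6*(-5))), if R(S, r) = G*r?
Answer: 1/692800 ≈ 1.4434e-6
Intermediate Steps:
G = 7
R(S, r) = 7*r
1/(692583 + R(414, 1 - 6*(-5))) = 1/(692583 + 7*(1 - 6*(-5))) = 1/(692583 + 7*(1 + 30)) = 1/(692583 + 7*31) = 1/(692583 + 217) = 1/692800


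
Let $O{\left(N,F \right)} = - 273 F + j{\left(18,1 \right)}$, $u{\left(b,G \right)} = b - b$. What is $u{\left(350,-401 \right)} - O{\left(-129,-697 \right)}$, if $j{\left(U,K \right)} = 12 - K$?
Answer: $-190292$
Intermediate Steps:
$u{\left(b,G \right)} = 0$
$O{\left(N,F \right)} = 11 - 273 F$ ($O{\left(N,F \right)} = - 273 F + \left(12 - 1\right) = - 273 F + 11 = 11 - 273 F$)
$u{\left(350,-401 \right)} - O{\left(-129,-697 \right)} = 0 - \left(11 - -190281\right) = 0 - \left(11 + 190281\right) = 0 - 190292 = -190292$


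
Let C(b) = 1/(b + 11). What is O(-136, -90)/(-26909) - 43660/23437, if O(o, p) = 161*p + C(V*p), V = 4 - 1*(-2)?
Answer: -19210629611/14505323359 ≈ -1.3244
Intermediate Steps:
V = 6 (V = 4 + 2 = 6)
C(b) = 1/(11 + b)
O(o, p) = 1/(11 + 6*p) + 161*p (O(o, p) = 161*p + 1/(11 + 6*p) = 1/(11 + 6*p) + 161*p)
O(-136, -90)/(-26909) - 43660/23437 = ((1 + 161*(-90)*(11 + 6*(-90)))/(11 + 6*(-90)))/(-26909) - 43660/23437 = ((1 + 161*(-90)*(11 - 540))/(11 - 540))*(-1/26909) - 43660*1/23437 = ((1 + 161*(-90)*(-529))/(-529))*(-1/26909) - 43660/23437 = -(1 + 7665210)/529*(-1/26909) - 43660/23437 = -1/529*7665211*(-1/26909) - 43660/23437 = -7665211/529*(-1/26909) - 43660/23437 = 7665211/14234861 - 43660/23437 = -19210629611/14505323359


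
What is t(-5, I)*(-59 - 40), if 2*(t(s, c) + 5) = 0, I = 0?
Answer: 495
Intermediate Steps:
t(s, c) = -5 (t(s, c) = -5 + (½)*0 = -5 + 0 = -5)
t(-5, I)*(-59 - 40) = -5*(-59 - 40) = -5*(-99) = 495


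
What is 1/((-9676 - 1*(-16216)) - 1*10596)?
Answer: -1/4056 ≈ -0.00024655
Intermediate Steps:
1/((-9676 - 1*(-16216)) - 1*10596) = 1/((-9676 + 16216) - 10596) = 1/(6540 - 10596) = 1/(-4056) = -1/4056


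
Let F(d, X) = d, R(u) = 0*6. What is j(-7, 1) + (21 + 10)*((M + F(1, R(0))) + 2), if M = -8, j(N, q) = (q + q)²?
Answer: -151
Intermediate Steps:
R(u) = 0
j(N, q) = 4*q² (j(N, q) = (2*q)² = 4*q²)
j(-7, 1) + (21 + 10)*((M + F(1, R(0))) + 2) = 4*1² + (21 + 10)*((-8 + 1) + 2) = 4*1 + 31*(-7 + 2) = 4 + 31*(-5) = 4 - 155 = -151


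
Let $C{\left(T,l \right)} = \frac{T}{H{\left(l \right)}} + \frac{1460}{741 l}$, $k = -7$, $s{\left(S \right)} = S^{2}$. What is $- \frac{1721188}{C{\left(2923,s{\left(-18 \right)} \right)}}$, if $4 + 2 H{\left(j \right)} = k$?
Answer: $\frac{1136381674428}{350878751} \approx 3238.7$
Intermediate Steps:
$H{\left(j \right)} = - \frac{11}{2}$ ($H{\left(j \right)} = -2 + \frac{1}{2} \left(-7\right) = -2 - \frac{7}{2} = - \frac{11}{2}$)
$C{\left(T,l \right)} = - \frac{2 T}{11} + \frac{1460}{741 l}$ ($C{\left(T,l \right)} = \frac{T}{- \frac{11}{2}} + \frac{1460}{741 l} = T \left(- \frac{2}{11}\right) + 1460 \frac{1}{741 l} = - \frac{2 T}{11} + \frac{1460}{741 l}$)
$- \frac{1721188}{C{\left(2923,s{\left(-18 \right)} \right)}} = - \frac{1721188}{\frac{2}{8151} \frac{1}{\left(-18\right)^{2}} \left(8030 - 2165943 \left(-18\right)^{2}\right)} = - \frac{1721188}{\frac{2}{8151} \cdot \frac{1}{324} \left(8030 - 2165943 \cdot 324\right)} = - \frac{1721188}{\frac{2}{8151} \cdot \frac{1}{324} \left(8030 - 701765532\right)} = - \frac{1721188}{\frac{2}{8151} \cdot \frac{1}{324} \left(-701757502\right)} = - \frac{1721188}{- \frac{350878751}{660231}} = \left(-1721188\right) \left(- \frac{660231}{350878751}\right) = \frac{1136381674428}{350878751}$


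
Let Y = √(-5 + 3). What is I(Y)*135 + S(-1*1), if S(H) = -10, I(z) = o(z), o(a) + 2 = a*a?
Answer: -550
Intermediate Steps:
o(a) = -2 + a² (o(a) = -2 + a*a = -2 + a²)
Y = I*√2 (Y = √(-2) = I*√2 ≈ 1.4142*I)
I(z) = -2 + z²
I(Y)*135 + S(-1*1) = (-2 + (I*√2)²)*135 - 10 = (-2 - 2)*135 - 10 = -4*135 - 10 = -540 - 10 = -550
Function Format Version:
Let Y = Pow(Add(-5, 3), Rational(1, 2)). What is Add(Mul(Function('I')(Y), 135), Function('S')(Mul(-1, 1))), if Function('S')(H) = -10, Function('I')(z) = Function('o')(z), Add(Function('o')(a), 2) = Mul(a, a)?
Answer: -550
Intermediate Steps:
Function('o')(a) = Add(-2, Pow(a, 2)) (Function('o')(a) = Add(-2, Mul(a, a)) = Add(-2, Pow(a, 2)))
Y = Mul(I, Pow(2, Rational(1, 2))) (Y = Pow(-2, Rational(1, 2)) = Mul(I, Pow(2, Rational(1, 2))) ≈ Mul(1.4142, I))
Function('I')(z) = Add(-2, Pow(z, 2))
Add(Mul(Function('I')(Y), 135), Function('S')(Mul(-1, 1))) = Add(Mul(Add(-2, Pow(Mul(I, Pow(2, Rational(1, 2))), 2)), 135), -10) = Add(Mul(Add(-2, -2), 135), -10) = Add(Mul(-4, 135), -10) = Add(-540, -10) = -550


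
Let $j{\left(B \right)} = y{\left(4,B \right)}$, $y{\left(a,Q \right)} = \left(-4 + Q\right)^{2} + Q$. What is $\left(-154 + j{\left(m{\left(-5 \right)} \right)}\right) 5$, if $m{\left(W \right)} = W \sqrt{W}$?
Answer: $-1315 + 175 i \sqrt{5} \approx -1315.0 + 391.31 i$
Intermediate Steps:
$m{\left(W \right)} = W^{\frac{3}{2}}$
$y{\left(a,Q \right)} = Q + \left(-4 + Q\right)^{2}$
$j{\left(B \right)} = B + \left(-4 + B\right)^{2}$
$\left(-154 + j{\left(m{\left(-5 \right)} \right)}\right) 5 = \left(-154 + \left(\left(-5\right)^{\frac{3}{2}} + \left(-4 + \left(-5\right)^{\frac{3}{2}}\right)^{2}\right)\right) 5 = \left(-154 - \left(- \left(-4 - 5 i \sqrt{5}\right)^{2} + 5 i \sqrt{5}\right)\right) 5 = \left(-154 + \left(-4 - 5 i \sqrt{5}\right)^{2} - 5 i \sqrt{5}\right) 5 = -770 + 5 \left(-4 - 5 i \sqrt{5}\right)^{2} - 25 i \sqrt{5}$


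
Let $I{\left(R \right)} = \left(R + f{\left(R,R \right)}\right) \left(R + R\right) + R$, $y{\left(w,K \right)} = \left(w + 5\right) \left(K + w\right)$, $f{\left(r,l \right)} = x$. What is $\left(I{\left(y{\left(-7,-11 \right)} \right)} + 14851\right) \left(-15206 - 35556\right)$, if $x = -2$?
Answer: $-879959270$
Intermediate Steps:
$f{\left(r,l \right)} = -2$
$y{\left(w,K \right)} = \left(5 + w\right) \left(K + w\right)$
$I{\left(R \right)} = R + 2 R \left(-2 + R\right)$ ($I{\left(R \right)} = \left(R - 2\right) \left(R + R\right) + R = \left(-2 + R\right) 2 R + R = 2 R \left(-2 + R\right) + R = R + 2 R \left(-2 + R\right)$)
$\left(I{\left(y{\left(-7,-11 \right)} \right)} + 14851\right) \left(-15206 - 35556\right) = \left(\left(\left(-7\right)^{2} + 5 \left(-11\right) + 5 \left(-7\right) - -77\right) \left(-3 + 2 \left(\left(-7\right)^{2} + 5 \left(-11\right) + 5 \left(-7\right) - -77\right)\right) + 14851\right) \left(-15206 - 35556\right) = \left(\left(49 - 55 - 35 + 77\right) \left(-3 + 2 \left(49 - 55 - 35 + 77\right)\right) + 14851\right) \left(-50762\right) = \left(36 \left(-3 + 2 \cdot 36\right) + 14851\right) \left(-50762\right) = \left(36 \left(-3 + 72\right) + 14851\right) \left(-50762\right) = \left(36 \cdot 69 + 14851\right) \left(-50762\right) = \left(2484 + 14851\right) \left(-50762\right) = 17335 \left(-50762\right) = -879959270$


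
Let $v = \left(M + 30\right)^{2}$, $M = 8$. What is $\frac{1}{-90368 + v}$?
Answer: $- \frac{1}{88924} \approx -1.1246 \cdot 10^{-5}$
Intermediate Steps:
$v = 1444$ ($v = \left(8 + 30\right)^{2} = 38^{2} = 1444$)
$\frac{1}{-90368 + v} = \frac{1}{-90368 + 1444} = \frac{1}{-88924} = - \frac{1}{88924}$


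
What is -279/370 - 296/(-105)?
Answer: 3209/1554 ≈ 2.0650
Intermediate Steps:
-279/370 - 296/(-105) = -279*1/370 - 296*(-1/105) = -279/370 + 296/105 = 3209/1554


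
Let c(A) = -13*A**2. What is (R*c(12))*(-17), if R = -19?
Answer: -604656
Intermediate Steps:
(R*c(12))*(-17) = -(-247)*12**2*(-17) = -(-247)*144*(-17) = -19*(-1872)*(-17) = 35568*(-17) = -604656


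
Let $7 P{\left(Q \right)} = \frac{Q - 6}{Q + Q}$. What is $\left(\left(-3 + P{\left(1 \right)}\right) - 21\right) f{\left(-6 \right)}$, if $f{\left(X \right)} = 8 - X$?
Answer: $-341$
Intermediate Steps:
$P{\left(Q \right)} = \frac{-6 + Q}{14 Q}$ ($P{\left(Q \right)} = \frac{\left(Q - 6\right) \frac{1}{Q + Q}}{7} = \frac{\left(-6 + Q\right) \frac{1}{2 Q}}{7} = \frac{\frac{1}{2} \frac{1}{Q} \left(-6 + Q\right)}{7} = \frac{-6 + Q}{14 Q}$)
$\left(\left(-3 + P{\left(1 \right)}\right) - 21\right) f{\left(-6 \right)} = \left(\left(-3 + \frac{-6 + 1}{14 \cdot 1}\right) - 21\right) \left(8 - -6\right) = \left(\left(-3 + \frac{1}{14} \cdot 1 \left(-5\right)\right) - 21\right) \left(8 + 6\right) = \left(\left(-3 - \frac{5}{14}\right) - 21\right) 14 = \left(- \frac{47}{14} - 21\right) 14 = \left(- \frac{341}{14}\right) 14 = -341$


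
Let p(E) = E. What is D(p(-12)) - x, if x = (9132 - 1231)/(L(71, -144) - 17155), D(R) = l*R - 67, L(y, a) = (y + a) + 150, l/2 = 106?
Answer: -44582757/17078 ≈ -2610.5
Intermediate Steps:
l = 212 (l = 2*106 = 212)
L(y, a) = 150 + a + y (L(y, a) = (a + y) + 150 = 150 + a + y)
D(R) = -67 + 212*R (D(R) = 212*R - 67 = -67 + 212*R)
x = -7901/17078 (x = (9132 - 1231)/((150 - 144 + 71) - 17155) = 7901/(77 - 17155) = 7901/(-17078) = 7901*(-1/17078) = -7901/17078 ≈ -0.46264)
D(p(-12)) - x = (-67 + 212*(-12)) - 1*(-7901/17078) = (-67 - 2544) + 7901/17078 = -2611 + 7901/17078 = -44582757/17078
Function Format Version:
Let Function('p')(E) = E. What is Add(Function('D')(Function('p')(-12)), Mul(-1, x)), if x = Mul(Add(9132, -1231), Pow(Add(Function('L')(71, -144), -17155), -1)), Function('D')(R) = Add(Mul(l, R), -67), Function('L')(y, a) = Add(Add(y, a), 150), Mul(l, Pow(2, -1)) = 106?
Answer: Rational(-44582757, 17078) ≈ -2610.5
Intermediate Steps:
l = 212 (l = Mul(2, 106) = 212)
Function('L')(y, a) = Add(150, a, y) (Function('L')(y, a) = Add(Add(a, y), 150) = Add(150, a, y))
Function('D')(R) = Add(-67, Mul(212, R)) (Function('D')(R) = Add(Mul(212, R), -67) = Add(-67, Mul(212, R)))
x = Rational(-7901, 17078) (x = Mul(Add(9132, -1231), Pow(Add(Add(150, -144, 71), -17155), -1)) = Mul(7901, Pow(Add(77, -17155), -1)) = Mul(7901, Pow(-17078, -1)) = Mul(7901, Rational(-1, 17078)) = Rational(-7901, 17078) ≈ -0.46264)
Add(Function('D')(Function('p')(-12)), Mul(-1, x)) = Add(Add(-67, Mul(212, -12)), Mul(-1, Rational(-7901, 17078))) = Add(Add(-67, -2544), Rational(7901, 17078)) = Add(-2611, Rational(7901, 17078)) = Rational(-44582757, 17078)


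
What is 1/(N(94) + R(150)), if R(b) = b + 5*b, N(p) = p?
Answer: 1/994 ≈ 0.0010060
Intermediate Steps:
R(b) = 6*b
1/(N(94) + R(150)) = 1/(94 + 6*150) = 1/(94 + 900) = 1/994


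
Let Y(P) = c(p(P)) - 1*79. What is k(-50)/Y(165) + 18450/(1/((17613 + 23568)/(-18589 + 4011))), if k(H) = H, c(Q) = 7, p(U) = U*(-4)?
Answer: -369622375/7092 ≈ -52118.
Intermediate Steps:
p(U) = -4*U
Y(P) = -72 (Y(P) = 7 - 1*79 = 7 - 79 = -72)
k(-50)/Y(165) + 18450/(1/((17613 + 23568)/(-18589 + 4011))) = -50/(-72) + 18450/(1/((17613 + 23568)/(-18589 + 4011))) = -50*(-1/72) + 18450/(1/(41181/(-14578))) = 25/36 + 18450/(1/(41181*(-1/14578))) = 25/36 + 18450/(1/(-1113/394)) = 25/36 + 18450/(-394/1113) = 25/36 + 18450*(-1113/394) = 25/36 - 10267425/197 = -369622375/7092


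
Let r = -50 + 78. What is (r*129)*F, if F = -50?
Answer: -180600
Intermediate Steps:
r = 28
(r*129)*F = (28*129)*(-50) = 3612*(-50) = -180600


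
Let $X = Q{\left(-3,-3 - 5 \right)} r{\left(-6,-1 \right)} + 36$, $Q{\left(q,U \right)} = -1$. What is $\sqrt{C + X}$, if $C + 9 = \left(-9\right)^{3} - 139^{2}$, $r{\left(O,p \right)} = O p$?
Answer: $i \sqrt{20029} \approx 141.52 i$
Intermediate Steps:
$X = 30$ ($X = - \left(-6\right) \left(-1\right) + 36 = \left(-1\right) 6 + 36 = -6 + 36 = 30$)
$C = -20059$ ($C = -9 + \left(\left(-9\right)^{3} - 139^{2}\right) = -9 - 20050 = -20059$)
$\sqrt{C + X} = \sqrt{-20059 + 30} = \sqrt{-20029} = i \sqrt{20029}$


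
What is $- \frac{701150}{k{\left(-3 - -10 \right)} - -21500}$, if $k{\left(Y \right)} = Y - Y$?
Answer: $- \frac{14023}{430} \approx -32.612$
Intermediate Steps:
$k{\left(Y \right)} = 0$
$- \frac{701150}{k{\left(-3 - -10 \right)} - -21500} = - \frac{701150}{0 - -21500} = - \frac{701150}{0 + 21500} = - \frac{701150}{21500} = \left(-701150\right) \frac{1}{21500} = - \frac{14023}{430}$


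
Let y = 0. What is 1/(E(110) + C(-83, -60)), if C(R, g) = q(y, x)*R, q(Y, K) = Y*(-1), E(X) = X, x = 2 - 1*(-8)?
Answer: 1/110 ≈ 0.0090909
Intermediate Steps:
x = 10 (x = 2 + 8 = 10)
q(Y, K) = -Y
C(R, g) = 0 (C(R, g) = (-1*0)*R = 0*R = 0)
1/(E(110) + C(-83, -60)) = 1/(110 + 0) = 1/110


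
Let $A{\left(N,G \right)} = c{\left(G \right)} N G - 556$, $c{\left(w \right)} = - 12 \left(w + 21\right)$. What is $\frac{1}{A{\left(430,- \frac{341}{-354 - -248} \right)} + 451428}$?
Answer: $\frac{2809}{137301818} \approx 2.0459 \cdot 10^{-5}$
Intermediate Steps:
$c{\left(w \right)} = -252 - 12 w$ ($c{\left(w \right)} = - 12 \left(21 + w\right) = -252 - 12 w$)
$A{\left(N,G \right)} = -556 + G N \left(-252 - 12 G\right)$ ($A{\left(N,G \right)} = \left(-252 - 12 G\right) N G - 556 = N \left(-252 - 12 G\right) G - 556 = G N \left(-252 - 12 G\right) - 556 = -556 + G N \left(-252 - 12 G\right)$)
$\frac{1}{A{\left(430,- \frac{341}{-354 - -248} \right)} + 451428} = \frac{1}{\left(-556 - 12 \left(- \frac{341}{-354 - -248}\right) 430 \left(21 - \frac{341}{-354 - -248}\right)\right) + 451428} = \frac{1}{\left(-556 - 12 \left(- \frac{341}{-354 + 248}\right) 430 \left(21 - \frac{341}{-354 + 248}\right)\right) + 451428} = \frac{1}{\left(-556 - 12 \left(- \frac{341}{-106}\right) 430 \left(21 - \frac{341}{-106}\right)\right) + 451428} = \frac{1}{\left(-556 - 12 \left(\left(-341\right) \left(- \frac{1}{106}\right)\right) 430 \left(21 - - \frac{341}{106}\right)\right) + 451428} = \frac{1}{\left(-556 - \frac{2046}{53} \cdot 430 \left(21 + \frac{341}{106}\right)\right) + 451428} = \frac{1}{\left(-556 - \frac{2046}{53} \cdot 430 \cdot \frac{2567}{106}\right) + 451428} = \frac{1}{\left(-556 - \frac{1129197630}{2809}\right) + 451428} = \frac{1}{- \frac{1130759434}{2809} + 451428} = \frac{1}{\frac{137301818}{2809}} = \frac{2809}{137301818}$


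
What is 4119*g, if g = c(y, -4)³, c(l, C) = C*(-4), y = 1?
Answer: 16871424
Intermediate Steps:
c(l, C) = -4*C
g = 4096 (g = (-4*(-4))³ = 16³ = 4096)
4119*g = 4119*4096 = 16871424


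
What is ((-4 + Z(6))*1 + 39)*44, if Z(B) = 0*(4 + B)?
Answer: 1540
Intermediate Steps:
Z(B) = 0
((-4 + Z(6))*1 + 39)*44 = ((-4 + 0)*1 + 39)*44 = (-4*1 + 39)*44 = (-4 + 39)*44 = 35*44 = 1540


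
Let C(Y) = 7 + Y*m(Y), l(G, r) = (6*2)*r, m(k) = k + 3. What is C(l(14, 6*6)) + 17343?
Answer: 205270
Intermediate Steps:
m(k) = 3 + k
l(G, r) = 12*r
C(Y) = 7 + Y*(3 + Y)
C(l(14, 6*6)) + 17343 = (7 + (12*(6*6))*(3 + 12*(6*6))) + 17343 = (7 + (12*36)*(3 + 12*36)) + 17343 = (7 + 432*(3 + 432)) + 17343 = (7 + 432*435) + 17343 = (7 + 187920) + 17343 = 187927 + 17343 = 205270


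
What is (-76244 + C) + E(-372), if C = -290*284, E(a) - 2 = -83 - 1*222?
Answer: -158907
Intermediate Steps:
E(a) = -303 (E(a) = 2 + (-83 - 1*222) = 2 + (-83 - 222) = 2 - 305 = -303)
C = -82360
(-76244 + C) + E(-372) = (-76244 - 82360) - 303 = -158604 - 303 = -158907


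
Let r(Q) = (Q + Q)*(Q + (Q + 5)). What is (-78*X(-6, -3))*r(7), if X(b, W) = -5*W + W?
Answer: -248976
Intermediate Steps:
X(b, W) = -4*W
r(Q) = 2*Q*(5 + 2*Q) (r(Q) = (2*Q)*(Q + (5 + Q)) = (2*Q)*(5 + 2*Q) = 2*Q*(5 + 2*Q))
(-78*X(-6, -3))*r(7) = (-(-312)*(-3))*(2*7*(5 + 2*7)) = (-78*12)*(2*7*(5 + 14)) = -1872*7*19 = -936*266 = -248976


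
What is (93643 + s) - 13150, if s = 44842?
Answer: 125335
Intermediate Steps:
(93643 + s) - 13150 = (93643 + 44842) - 13150 = 138485 - 13150 = 125335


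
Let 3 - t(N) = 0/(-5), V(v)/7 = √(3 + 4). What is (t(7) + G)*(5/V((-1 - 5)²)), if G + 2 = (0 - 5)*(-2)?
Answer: 55*√7/49 ≈ 2.9697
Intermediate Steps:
V(v) = 7*√7 (V(v) = 7*√(3 + 4) = 7*√7)
G = 8 (G = -2 + (0 - 5)*(-2) = -2 - 5*(-2) = -2 + 10 = 8)
t(N) = 3 (t(N) = 3 - 0/(-5) = 3 - 0*(-1)/5 = 3 - 1*0 = 3 + 0 = 3)
(t(7) + G)*(5/V((-1 - 5)²)) = (3 + 8)*(5/((7*√7))) = 11*(5*(√7/49)) = 11*(5*√7/49) = 55*√7/49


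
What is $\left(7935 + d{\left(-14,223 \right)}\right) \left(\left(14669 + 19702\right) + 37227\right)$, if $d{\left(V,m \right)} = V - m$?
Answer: $551161404$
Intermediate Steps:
$\left(7935 + d{\left(-14,223 \right)}\right) \left(\left(14669 + 19702\right) + 37227\right) = \left(7935 - 237\right) \left(\left(14669 + 19702\right) + 37227\right) = \left(7935 - 237\right) \left(34371 + 37227\right) = \left(7935 - 237\right) 71598 = 7698 \cdot 71598 = 551161404$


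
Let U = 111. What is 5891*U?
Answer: 653901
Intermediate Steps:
5891*U = 5891*111 = 653901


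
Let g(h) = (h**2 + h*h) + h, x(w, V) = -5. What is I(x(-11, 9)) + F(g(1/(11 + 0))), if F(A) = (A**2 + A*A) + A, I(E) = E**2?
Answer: 367936/14641 ≈ 25.131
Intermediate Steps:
g(h) = h + 2*h**2 (g(h) = (h**2 + h**2) + h = 2*h**2 + h = h + 2*h**2)
F(A) = A + 2*A**2 (F(A) = (A**2 + A**2) + A = 2*A**2 + A = A + 2*A**2)
I(x(-11, 9)) + F(g(1/(11 + 0))) = (-5)**2 + ((1 + 2/(11 + 0))/(11 + 0))*(1 + 2*((1 + 2/(11 + 0))/(11 + 0))) = 25 + ((1 + 2/11)/11)*(1 + 2*((1 + 2/11)/11)) = 25 + ((1/11)*(13/11))*(1 + 2*((1/11)*(13/11))) = 25 + 13*(1 + 2*(13/121))/121 = 25 + 13*(1 + 26/121)/121 = 25 + (13/121)*(147/121) = 25 + 1911/14641 = 367936/14641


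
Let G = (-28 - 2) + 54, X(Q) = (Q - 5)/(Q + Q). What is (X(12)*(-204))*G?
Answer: -1428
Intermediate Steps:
X(Q) = (-5 + Q)/(2*Q) (X(Q) = (-5 + Q)/((2*Q)) = (-5 + Q)*(1/(2*Q)) = (-5 + Q)/(2*Q))
G = 24 (G = -30 + 54 = 24)
(X(12)*(-204))*G = (((½)*(-5 + 12)/12)*(-204))*24 = (((½)*(1/12)*7)*(-204))*24 = ((7/24)*(-204))*24 = -119/2*24 = -1428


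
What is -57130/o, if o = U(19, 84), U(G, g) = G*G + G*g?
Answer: -57130/1957 ≈ -29.193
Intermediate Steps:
U(G, g) = G**2 + G*g
o = 1957 (o = 19*(19 + 84) = 19*103 = 1957)
-57130/o = -57130/1957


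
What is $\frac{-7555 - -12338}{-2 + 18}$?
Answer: $\frac{4783}{16} \approx 298.94$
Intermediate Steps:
$\frac{-7555 - -12338}{-2 + 18} = \frac{-7555 + 12338}{16} = \frac{1}{16} \cdot 4783 = \frac{4783}{16}$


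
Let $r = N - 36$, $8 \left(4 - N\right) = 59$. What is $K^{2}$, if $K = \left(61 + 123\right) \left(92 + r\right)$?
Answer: $93760489$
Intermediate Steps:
$N = - \frac{27}{8}$ ($N = 4 - \frac{59}{8} = - \frac{27}{8} \approx -3.375$)
$r = - \frac{315}{8}$ ($r = - \frac{27}{8} - 36 = - \frac{315}{8} \approx -39.375$)
$K = 9683$ ($K = \left(61 + 123\right) \left(92 - \frac{315}{8}\right) = 184 \cdot \frac{421}{8} = 9683$)
$K^{2} = 9683^{2} = 93760489$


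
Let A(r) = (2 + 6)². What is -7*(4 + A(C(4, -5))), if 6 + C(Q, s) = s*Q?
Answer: -476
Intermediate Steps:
C(Q, s) = -6 + Q*s (C(Q, s) = -6 + s*Q = -6 + Q*s)
A(r) = 64 (A(r) = 8² = 64)
-7*(4 + A(C(4, -5))) = -7*(4 + 64) = -7*68 = -476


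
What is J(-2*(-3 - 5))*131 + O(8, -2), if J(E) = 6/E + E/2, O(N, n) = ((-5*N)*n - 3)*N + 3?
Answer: 13729/8 ≈ 1716.1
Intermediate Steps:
O(N, n) = 3 + N*(-3 - 5*N*n) (O(N, n) = (-5*N*n - 3)*N + 3 = (-3 - 5*N*n)*N + 3 = N*(-3 - 5*N*n) + 3 = 3 + N*(-3 - 5*N*n))
J(E) = E/2 + 6/E (J(E) = 6/E + E*(1/2) = 6/E + E/2 = E/2 + 6/E)
J(-2*(-3 - 5))*131 + O(8, -2) = ((-2*(-3 - 5))/2 + 6/((-2*(-3 - 5))))*131 + (3 - 3*8 - 5*(-2)*8**2) = ((-2*(-8))/2 + 6/((-2*(-8))))*131 + (3 - 24 - 5*(-2)*64) = ((1/2)*16 + 6/16)*131 + (3 - 24 + 640) = (8 + 6*(1/16))*131 + 619 = (8 + 3/8)*131 + 619 = (67/8)*131 + 619 = 8777/8 + 619 = 13729/8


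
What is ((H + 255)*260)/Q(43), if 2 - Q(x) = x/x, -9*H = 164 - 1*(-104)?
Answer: 527020/9 ≈ 58558.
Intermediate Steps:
H = -268/9 (H = -(164 - 1*(-104))/9 = -(164 + 104)/9 = -1/9*268 = -268/9 ≈ -29.778)
Q(x) = 1 (Q(x) = 2 - x/x = 2 - 1*1 = 2 - 1 = 1)
((H + 255)*260)/Q(43) = ((-268/9 + 255)*260)/1 = ((2027/9)*260)*1 = (527020/9)*1 = 527020/9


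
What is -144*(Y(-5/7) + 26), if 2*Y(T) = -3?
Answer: -3528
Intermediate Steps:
Y(T) = -3/2 (Y(T) = (½)*(-3) = -3/2)
-144*(Y(-5/7) + 26) = -144*(-3/2 + 26) = -144*49/2 = -3528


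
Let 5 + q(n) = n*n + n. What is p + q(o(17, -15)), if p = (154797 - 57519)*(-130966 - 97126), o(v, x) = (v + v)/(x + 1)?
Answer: -1087228345299/49 ≈ -2.2188e+10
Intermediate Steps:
o(v, x) = 2*v/(1 + x) (o(v, x) = (2*v)/(1 + x) = 2*v/(1 + x))
q(n) = -5 + n + n² (q(n) = -5 + (n*n + n) = -5 + (n² + n) = -5 + (n + n²) = -5 + n + n²)
p = -22188333576 (p = 97278*(-228092) = -22188333576)
p + q(o(17, -15)) = -22188333576 + (-5 + 2*17/(1 - 15) + (2*17/(1 - 15))²) = -22188333576 + (-5 + 2*17/(-14) + (2*17/(-14))²) = -22188333576 + (-5 + 2*17*(-1/14) + (2*17*(-1/14))²) = -22188333576 + (-5 - 17/7 + (-17/7)²) = -22188333576 + (-5 - 17/7 + 289/49) = -22188333576 - 75/49 = -1087228345299/49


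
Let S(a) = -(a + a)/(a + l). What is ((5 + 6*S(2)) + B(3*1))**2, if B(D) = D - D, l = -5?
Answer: 169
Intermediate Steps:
S(a) = -2*a/(-5 + a) (S(a) = -(a + a)/(a - 5) = -2*a/(-5 + a))
B(D) = 0
((5 + 6*S(2)) + B(3*1))**2 = ((5 + 6*(-2*2/(-5 + 2))) + 0)**2 = ((5 + 6*(-2*2/(-3))) + 0)**2 = ((5 + 6*(-2*2*(-1/3))) + 0)**2 = ((5 + 6*(4/3)) + 0)**2 = ((5 + 8) + 0)**2 = (13 + 0)**2 = 13**2 = 169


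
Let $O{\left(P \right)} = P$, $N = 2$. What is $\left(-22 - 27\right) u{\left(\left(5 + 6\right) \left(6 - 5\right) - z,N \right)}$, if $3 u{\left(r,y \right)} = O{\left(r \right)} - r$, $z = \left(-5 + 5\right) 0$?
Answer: $0$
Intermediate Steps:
$z = 0$ ($z = 0 \cdot 0 = 0$)
$u{\left(r,y \right)} = 0$ ($u{\left(r,y \right)} = \frac{r - r}{3} = \frac{1}{3} \cdot 0 = 0$)
$\left(-22 - 27\right) u{\left(\left(5 + 6\right) \left(6 - 5\right) - z,N \right)} = \left(-22 - 27\right) 0 = \left(-49\right) 0 = 0$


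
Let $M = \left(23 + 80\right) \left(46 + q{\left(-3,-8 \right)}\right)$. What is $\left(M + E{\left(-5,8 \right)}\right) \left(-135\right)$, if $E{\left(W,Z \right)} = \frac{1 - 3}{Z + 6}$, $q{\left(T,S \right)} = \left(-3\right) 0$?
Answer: $- \frac{4477275}{7} \approx -6.3961 \cdot 10^{5}$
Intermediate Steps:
$q{\left(T,S \right)} = 0$
$E{\left(W,Z \right)} = - \frac{2}{6 + Z}$
$M = 4738$ ($M = \left(23 + 80\right) \left(46 + 0\right) = 103 \cdot 46 = 4738$)
$\left(M + E{\left(-5,8 \right)}\right) \left(-135\right) = \left(4738 - \frac{2}{6 + 8}\right) \left(-135\right) = \left(4738 - \frac{2}{14}\right) \left(-135\right) = \left(4738 - \frac{1}{7}\right) \left(-135\right) = \frac{33165}{7} \left(-135\right) = - \frac{4477275}{7}$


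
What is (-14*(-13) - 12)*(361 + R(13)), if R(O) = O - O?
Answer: 61370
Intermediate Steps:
R(O) = 0
(-14*(-13) - 12)*(361 + R(13)) = (-14*(-13) - 12)*(361 + 0) = (182 - 12)*361 = 170*361 = 61370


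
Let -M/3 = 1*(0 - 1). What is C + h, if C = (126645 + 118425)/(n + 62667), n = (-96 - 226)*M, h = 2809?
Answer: 57854393/20567 ≈ 2813.0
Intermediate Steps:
M = 3 (M = -3*(0 - 1) = -3*(-1) = 3)
n = -966 (n = (-96 - 226)*3 = -322*3 = -966)
C = 81690/20567 (C = (126645 + 118425)/(-966 + 62667) = 245070/61701 = 245070*(1/61701) = 81690/20567 ≈ 3.9719)
C + h = 81690/20567 + 2809 = 57854393/20567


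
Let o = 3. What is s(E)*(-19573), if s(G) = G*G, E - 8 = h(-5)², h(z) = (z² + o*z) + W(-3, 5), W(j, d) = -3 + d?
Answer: -452214592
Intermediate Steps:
h(z) = 2 + z² + 3*z (h(z) = (z² + 3*z) + (-3 + 5) = (z² + 3*z) + 2 = 2 + z² + 3*z)
E = 152 (E = 8 + (2 + (-5)² + 3*(-5))² = 8 + (2 + 25 - 15)² = 8 + 12² = 8 + 144 = 152)
s(G) = G²
s(E)*(-19573) = 152²*(-19573) = 23104*(-19573) = -452214592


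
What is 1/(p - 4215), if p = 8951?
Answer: 1/4736 ≈ 0.00021115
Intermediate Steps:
1/(p - 4215) = 1/(8951 - 4215) = 1/4736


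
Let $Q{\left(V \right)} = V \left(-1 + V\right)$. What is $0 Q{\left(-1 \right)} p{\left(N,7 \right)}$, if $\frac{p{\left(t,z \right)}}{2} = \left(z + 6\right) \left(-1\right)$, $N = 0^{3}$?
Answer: $0$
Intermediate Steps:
$N = 0$
$p{\left(t,z \right)} = -12 - 2 z$ ($p{\left(t,z \right)} = 2 \left(z + 6\right) \left(-1\right) = 2 \left(6 + z\right) \left(-1\right) = 2 \left(-6 - z\right) = -12 - 2 z$)
$0 Q{\left(-1 \right)} p{\left(N,7 \right)} = 0 \left(- (-1 - 1)\right) \left(-12 - 14\right) = 0 \left(\left(-1\right) \left(-2\right)\right) \left(-12 - 14\right) = 0 \cdot 2 \left(-26\right) = 0 \left(-26\right) = 0$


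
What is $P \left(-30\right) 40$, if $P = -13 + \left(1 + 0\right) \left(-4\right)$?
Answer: $20400$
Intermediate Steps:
$P = -17$ ($P = -13 + 1 \left(-4\right) = -13 - 4 = -17$)
$P \left(-30\right) 40 = \left(-17\right) \left(-30\right) 40 = 510 \cdot 40 = 20400$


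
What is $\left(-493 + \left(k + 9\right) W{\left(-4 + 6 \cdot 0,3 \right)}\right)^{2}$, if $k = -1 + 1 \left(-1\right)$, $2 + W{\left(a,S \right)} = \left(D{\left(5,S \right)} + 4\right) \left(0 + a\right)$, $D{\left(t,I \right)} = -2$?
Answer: $316969$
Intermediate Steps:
$W{\left(a,S \right)} = -2 + 2 a$ ($W{\left(a,S \right)} = -2 + \left(-2 + 4\right) \left(0 + a\right) = -2 + 2 a$)
$k = -2$ ($k = -1 - 1 = -2$)
$\left(-493 + \left(k + 9\right) W{\left(-4 + 6 \cdot 0,3 \right)}\right)^{2} = \left(-493 + \left(-2 + 9\right) \left(-2 + 2 \left(-4 + 6 \cdot 0\right)\right)\right)^{2} = \left(-493 + 7 \left(-2 + 2 \left(-4 + 0\right)\right)\right)^{2} = \left(-493 + 7 \left(-2 + 2 \left(-4\right)\right)\right)^{2} = \left(-493 + 7 \left(-2 - 8\right)\right)^{2} = \left(-493 + 7 \left(-10\right)\right)^{2} = \left(-493 - 70\right)^{2} = \left(-563\right)^{2} = 316969$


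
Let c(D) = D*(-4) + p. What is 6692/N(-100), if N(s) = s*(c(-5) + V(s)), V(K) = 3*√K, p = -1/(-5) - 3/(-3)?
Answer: -88669/84340 + 25095*I/16868 ≈ -1.0513 + 1.4877*I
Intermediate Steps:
p = 6/5 (p = -1*(-⅕) - 3*(-⅓) = ⅕ + 1 = 6/5 ≈ 1.2000)
c(D) = 6/5 - 4*D (c(D) = D*(-4) + 6/5 = -4*D + 6/5 = 6/5 - 4*D)
N(s) = s*(106/5 + 3*√s) (N(s) = s*((6/5 - 4*(-5)) + 3*√s) = s*((6/5 + 20) + 3*√s) = s*(106/5 + 3*√s))
6692/N(-100) = 6692/(((⅕)*(-100)*(106 + 15*√(-100)))) = 6692/(((⅕)*(-100)*(106 + 15*(10*I)))) = 6692/(((⅕)*(-100)*(106 + 150*I))) = 6692/(-2120 - 3000*I) = 6692*((-2120 + 3000*I)/13494400) = 1673*(-2120 + 3000*I)/3373600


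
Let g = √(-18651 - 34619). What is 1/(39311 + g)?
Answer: 39311/1545407991 - I*√53270/1545407991 ≈ 2.5437e-5 - 1.4935e-7*I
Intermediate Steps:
g = I*√53270 (g = √(-53270) = I*√53270 ≈ 230.8*I)
1/(39311 + g) = 1/(39311 + I*√53270)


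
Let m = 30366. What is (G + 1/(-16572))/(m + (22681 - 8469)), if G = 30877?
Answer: 511693643/738746616 ≈ 0.69265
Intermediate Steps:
(G + 1/(-16572))/(m + (22681 - 8469)) = (30877 + 1/(-16572))/(30366 + (22681 - 8469)) = (30877 - 1/16572)/(30366 + 14212) = (511693643/16572)/44578 = (511693643/16572)*(1/44578) = 511693643/738746616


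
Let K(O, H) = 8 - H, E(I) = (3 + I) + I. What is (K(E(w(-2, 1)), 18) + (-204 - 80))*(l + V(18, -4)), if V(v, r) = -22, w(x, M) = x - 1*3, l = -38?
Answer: 17640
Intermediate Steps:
w(x, M) = -3 + x (w(x, M) = x - 3 = -3 + x)
E(I) = 3 + 2*I
(K(E(w(-2, 1)), 18) + (-204 - 80))*(l + V(18, -4)) = ((8 - 1*18) + (-204 - 80))*(-38 - 22) = ((8 - 18) - 284)*(-60) = (-10 - 284)*(-60) = -294*(-60) = 17640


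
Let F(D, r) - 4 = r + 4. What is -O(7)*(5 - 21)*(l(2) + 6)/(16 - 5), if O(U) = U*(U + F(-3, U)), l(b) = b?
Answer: 1792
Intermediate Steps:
F(D, r) = 8 + r (F(D, r) = 4 + (r + 4) = 4 + (4 + r) = 8 + r)
O(U) = U*(8 + 2*U) (O(U) = U*(U + (8 + U)) = U*(8 + 2*U))
-O(7)*(5 - 21)*(l(2) + 6)/(16 - 5) = -(2*7*(4 + 7))*(5 - 21)*(2 + 6)/(16 - 5) = -(2*7*11)*(-16)*8/11 = -154*(-16)*8*(1/11) = -(-2464)*8/11 = -1*(-1792) = 1792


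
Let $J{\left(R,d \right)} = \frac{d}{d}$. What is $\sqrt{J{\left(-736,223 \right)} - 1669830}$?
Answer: $i \sqrt{1669829} \approx 1292.2 i$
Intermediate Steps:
$J{\left(R,d \right)} = 1$
$\sqrt{J{\left(-736,223 \right)} - 1669830} = \sqrt{1 - 1669830} = \sqrt{-1669829} = i \sqrt{1669829}$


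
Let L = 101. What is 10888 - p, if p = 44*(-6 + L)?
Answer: 6708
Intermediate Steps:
p = 4180 (p = 44*(-6 + 101) = 44*95 = 4180)
10888 - p = 10888 - 1*4180 = 10888 - 4180 = 6708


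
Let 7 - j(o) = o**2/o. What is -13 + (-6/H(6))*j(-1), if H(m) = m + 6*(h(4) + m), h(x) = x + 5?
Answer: -27/2 ≈ -13.500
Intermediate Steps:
h(x) = 5 + x
j(o) = 7 - o (j(o) = 7 - o**2/o = 7 - o)
H(m) = 54 + 7*m (H(m) = m + 6*((5 + 4) + m) = m + 6*(9 + m) = m + (54 + 6*m) = 54 + 7*m)
-13 + (-6/H(6))*j(-1) = -13 + (-6/(54 + 7*6))*(7 - 1*(-1)) = -13 + (-6/(54 + 42))*(7 + 1) = -13 - 6/96*8 = -13 - 6*1/96*8 = -13 - 1/16*8 = -13 - 1/2 = -27/2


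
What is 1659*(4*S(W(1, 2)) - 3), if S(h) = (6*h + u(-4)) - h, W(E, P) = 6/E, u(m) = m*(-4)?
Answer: 300279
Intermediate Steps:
u(m) = -4*m
S(h) = 16 + 5*h (S(h) = (6*h - 4*(-4)) - h = (6*h + 16) - h = (16 + 6*h) - h = 16 + 5*h)
1659*(4*S(W(1, 2)) - 3) = 1659*(4*(16 + 5*(6/1)) - 3) = 1659*(4*(16 + 5*(6*1)) - 3) = 1659*(4*(16 + 5*6) - 3) = 1659*(4*(16 + 30) - 3) = 1659*(4*46 - 3) = 1659*(184 - 3) = 1659*181 = 300279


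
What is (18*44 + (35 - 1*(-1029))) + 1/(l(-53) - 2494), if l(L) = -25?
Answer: 4675263/2519 ≈ 1856.0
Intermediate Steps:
(18*44 + (35 - 1*(-1029))) + 1/(l(-53) - 2494) = (18*44 + (35 - 1*(-1029))) + 1/(-25 - 2494) = (792 + (35 + 1029)) + 1/(-2519) = (792 + 1064) - 1/2519 = 1856 - 1/2519 = 4675263/2519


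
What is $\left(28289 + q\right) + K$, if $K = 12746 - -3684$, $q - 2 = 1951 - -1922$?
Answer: $48594$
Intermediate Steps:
$q = 3875$ ($q = 2 + \left(1951 - -1922\right) = 2 + \left(1951 + 1922\right) = 2 + 3873 = 3875$)
$K = 16430$ ($K = 12746 + 3684 = 16430$)
$\left(28289 + q\right) + K = \left(28289 + 3875\right) + 16430 = 32164 + 16430 = 48594$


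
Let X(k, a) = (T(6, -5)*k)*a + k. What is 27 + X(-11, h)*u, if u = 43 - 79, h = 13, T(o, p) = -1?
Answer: -4725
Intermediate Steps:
u = -36
X(k, a) = k - a*k (X(k, a) = (-k)*a + k = -a*k + k = k - a*k)
27 + X(-11, h)*u = 27 - 11*(1 - 1*13)*(-36) = 27 - 11*(1 - 13)*(-36) = 27 - 11*(-12)*(-36) = 27 + 132*(-36) = 27 - 4752 = -4725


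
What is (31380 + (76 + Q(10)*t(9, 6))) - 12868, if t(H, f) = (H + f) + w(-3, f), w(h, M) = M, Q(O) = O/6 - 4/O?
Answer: 93073/5 ≈ 18615.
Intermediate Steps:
Q(O) = -4/O + O/6 (Q(O) = O*(⅙) - 4/O = O/6 - 4/O = -4/O + O/6)
t(H, f) = H + 2*f (t(H, f) = (H + f) + f = H + 2*f)
(31380 + (76 + Q(10)*t(9, 6))) - 12868 = (31380 + (76 + (-4/10 + (⅙)*10)*(9 + 2*6))) - 12868 = (31380 + (76 + (-4*⅒ + 5/3)*(9 + 12))) - 12868 = (31380 + (76 + (-⅖ + 5/3)*21)) - 12868 = (31380 + (76 + (19/15)*21)) - 12868 = (31380 + (76 + 133/5)) - 12868 = (31380 + 513/5) - 12868 = 157413/5 - 12868 = 93073/5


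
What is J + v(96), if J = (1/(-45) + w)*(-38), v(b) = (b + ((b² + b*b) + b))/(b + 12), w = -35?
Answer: 67648/45 ≈ 1503.3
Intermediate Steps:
v(b) = (2*b + 2*b²)/(12 + b) (v(b) = (b + ((b² + b²) + b))/(12 + b) = (b + (2*b² + b))/(12 + b) = (b + (b + 2*b²))/(12 + b) = (2*b + 2*b²)/(12 + b))
J = 59888/45 (J = (1/(-45) - 35)*(-38) = (-1/45 - 35)*(-38) = -1576/45*(-38) = 59888/45 ≈ 1330.8)
J + v(96) = 59888/45 + 2*96*(1 + 96)/(12 + 96) = 59888/45 + 2*96*97/108 = 59888/45 + 2*96*(1/108)*97 = 59888/45 + 1552/9 = 67648/45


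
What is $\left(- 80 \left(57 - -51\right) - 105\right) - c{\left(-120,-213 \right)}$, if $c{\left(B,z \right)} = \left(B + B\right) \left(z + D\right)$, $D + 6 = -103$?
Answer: $-86025$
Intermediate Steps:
$D = -109$ ($D = -6 - 103 = -109$)
$c{\left(B,z \right)} = 2 B \left(-109 + z\right)$ ($c{\left(B,z \right)} = \left(B + B\right) \left(z - 109\right) = 2 B \left(-109 + z\right)$)
$\left(- 80 \left(57 - -51\right) - 105\right) - c{\left(-120,-213 \right)} = \left(- 80 \left(57 - -51\right) - 105\right) - 2 \left(-120\right) \left(-109 - 213\right) = \left(- 80 \left(57 + 51\right) - 105\right) - 2 \left(-120\right) \left(-322\right) = \left(\left(-80\right) 108 - 105\right) - 77280 = \left(-8640 - 105\right) - 77280 = -8745 - 77280 = -86025$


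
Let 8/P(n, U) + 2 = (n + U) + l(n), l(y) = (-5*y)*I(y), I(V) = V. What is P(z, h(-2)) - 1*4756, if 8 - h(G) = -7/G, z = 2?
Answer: -147452/31 ≈ -4756.5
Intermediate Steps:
l(y) = -5*y² (l(y) = (-5*y)*y = -5*y²)
h(G) = 8 + 7/G (h(G) = 8 - (-7)/G = 8 + 7/G)
P(n, U) = 8/(-2 + U + n - 5*n²) (P(n, U) = 8/(-2 + ((n + U) - 5*n²)) = 8/(-2 + ((U + n) - 5*n²)) = 8/(-2 + (U + n - 5*n²)) = 8/(-2 + U + n - 5*n²))
P(z, h(-2)) - 1*4756 = 8/(-2 + (8 + 7/(-2)) + 2 - 5*2²) - 1*4756 = 8/(-2 + (8 + 7*(-½)) + 2 - 5*4) - 4756 = 8/(-2 + (8 - 7/2) + 2 - 20) - 4756 = 8/(-2 + 9/2 + 2 - 20) - 4756 = 8/(-31/2) - 4756 = 8*(-2/31) - 4756 = -16/31 - 4756 = -147452/31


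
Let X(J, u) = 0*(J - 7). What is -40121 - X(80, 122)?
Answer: -40121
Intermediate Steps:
X(J, u) = 0 (X(J, u) = 0*(-7 + J) = 0)
-40121 - X(80, 122) = -40121 - 1*0 = -40121 + 0 = -40121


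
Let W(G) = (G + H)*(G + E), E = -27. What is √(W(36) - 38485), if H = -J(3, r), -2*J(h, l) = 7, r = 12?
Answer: I*√152518/2 ≈ 195.27*I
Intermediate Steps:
J(h, l) = -7/2 (J(h, l) = -½*7 = -7/2)
H = 7/2 (H = -1*(-7/2) = 7/2 ≈ 3.5000)
W(G) = (-27 + G)*(7/2 + G) (W(G) = (G + 7/2)*(G - 27) = (7/2 + G)*(-27 + G) = (-27 + G)*(7/2 + G))
√(W(36) - 38485) = √((-189/2 + 36² - 47/2*36) - 38485) = √((-189/2 + 1296 - 846) - 38485) = √(711/2 - 38485) = √(-76259/2) = I*√152518/2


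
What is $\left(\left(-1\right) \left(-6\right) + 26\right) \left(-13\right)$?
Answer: $-416$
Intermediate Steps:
$\left(\left(-1\right) \left(-6\right) + 26\right) \left(-13\right) = \left(6 + 26\right) \left(-13\right) = 32 \left(-13\right) = -416$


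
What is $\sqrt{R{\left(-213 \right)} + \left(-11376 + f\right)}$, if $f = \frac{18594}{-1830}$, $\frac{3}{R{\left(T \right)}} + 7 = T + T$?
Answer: $\frac{3 i \sqrt{22065335414270}}{132065} \approx 106.71 i$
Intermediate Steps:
$R{\left(T \right)} = \frac{3}{-7 + 2 T}$ ($R{\left(T \right)} = \frac{3}{-7 + \left(T + T\right)} = \frac{3}{-7 + 2 T}$)
$f = - \frac{3099}{305}$ ($f = 18594 \left(- \frac{1}{1830}\right) = - \frac{3099}{305} \approx -10.161$)
$\sqrt{R{\left(-213 \right)} + \left(-11376 + f\right)} = \sqrt{\frac{3}{-7 + 2 \left(-213\right)} - \frac{3472779}{305}} = \sqrt{\frac{3}{-7 - 426} - \frac{3472779}{305}} = \sqrt{\frac{3}{-433} - \frac{3472779}{305}} = \sqrt{3 \left(- \frac{1}{433}\right) - \frac{3472779}{305}} = \sqrt{- \frac{3}{433} - \frac{3472779}{305}} = \sqrt{- \frac{1503714222}{132065}} = \frac{3 i \sqrt{22065335414270}}{132065}$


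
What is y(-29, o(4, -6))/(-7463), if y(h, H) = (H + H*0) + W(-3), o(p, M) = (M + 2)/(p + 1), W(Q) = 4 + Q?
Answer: -1/37315 ≈ -2.6799e-5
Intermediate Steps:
o(p, M) = (2 + M)/(1 + p)
y(h, H) = 1 + H (y(h, H) = (H + H*0) + (4 - 3) = (H + 0) + 1 = H + 1 = 1 + H)
y(-29, o(4, -6))/(-7463) = (1 + (2 - 6)/(1 + 4))/(-7463) = (1 - 4/5)*(-1/7463) = (1/5)*(-1/7463) = -1/37315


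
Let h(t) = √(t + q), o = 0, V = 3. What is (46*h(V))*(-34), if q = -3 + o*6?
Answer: 0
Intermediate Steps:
q = -3 (q = -3 + 0*6 = -3 + 0 = -3)
h(t) = √(-3 + t) (h(t) = √(t - 3) = √(-3 + t))
(46*h(V))*(-34) = (46*√(-3 + 3))*(-34) = (46*√0)*(-34) = (46*0)*(-34) = 0*(-34) = 0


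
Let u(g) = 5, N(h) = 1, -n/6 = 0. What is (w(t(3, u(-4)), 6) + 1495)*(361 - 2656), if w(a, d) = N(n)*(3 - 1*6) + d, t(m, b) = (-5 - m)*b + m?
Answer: -3437910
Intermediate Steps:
n = 0 (n = -6*0 = 0)
t(m, b) = m + b*(-5 - m) (t(m, b) = b*(-5 - m) + m = m + b*(-5 - m))
w(a, d) = -3 + d (w(a, d) = 1*(3 - 1*6) + d = 1*(3 - 6) + d = 1*(-3) + d = -3 + d)
(w(t(3, u(-4)), 6) + 1495)*(361 - 2656) = ((-3 + 6) + 1495)*(361 - 2656) = (3 + 1495)*(-2295) = 1498*(-2295) = -3437910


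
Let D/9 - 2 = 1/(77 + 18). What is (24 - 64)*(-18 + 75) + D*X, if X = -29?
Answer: -266451/95 ≈ -2804.7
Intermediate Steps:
D = 1719/95 (D = 18 + 9/(77 + 18) = 18 + 9/95 = 1719/95 ≈ 18.095)
(24 - 64)*(-18 + 75) + D*X = (24 - 64)*(-18 + 75) + (1719/95)*(-29) = -40*57 - 49851/95 = -2280 - 49851/95 = -266451/95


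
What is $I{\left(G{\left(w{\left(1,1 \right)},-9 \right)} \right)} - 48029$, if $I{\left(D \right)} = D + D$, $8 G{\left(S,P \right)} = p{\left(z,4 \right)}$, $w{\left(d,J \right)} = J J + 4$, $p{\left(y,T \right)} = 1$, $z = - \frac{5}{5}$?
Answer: $- \frac{192115}{4} \approx -48029.0$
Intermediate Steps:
$z = -1$ ($z = \left(-5\right) \frac{1}{5} = -1$)
$w{\left(d,J \right)} = 4 + J^{2}$ ($w{\left(d,J \right)} = J^{2} + 4 = 4 + J^{2}$)
$G{\left(S,P \right)} = \frac{1}{8}$ ($G{\left(S,P \right)} = \frac{1}{8} \cdot 1 = \frac{1}{8}$)
$I{\left(D \right)} = 2 D$
$I{\left(G{\left(w{\left(1,1 \right)},-9 \right)} \right)} - 48029 = 2 \cdot \frac{1}{8} - 48029 = \frac{1}{4} - 48029 = - \frac{192115}{4}$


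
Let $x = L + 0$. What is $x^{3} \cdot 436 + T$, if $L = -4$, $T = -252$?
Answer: $-28156$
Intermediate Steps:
$x = -4$ ($x = -4 + 0 = -4$)
$x^{3} \cdot 436 + T = \left(-4\right)^{3} \cdot 436 - 252 = \left(-64\right) 436 - 252 = -27904 - 252 = -28156$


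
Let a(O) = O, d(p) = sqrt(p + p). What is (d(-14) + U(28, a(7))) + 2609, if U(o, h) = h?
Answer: 2616 + 2*I*sqrt(7) ≈ 2616.0 + 5.2915*I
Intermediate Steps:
d(p) = sqrt(2)*sqrt(p) (d(p) = sqrt(2*p) = sqrt(2)*sqrt(p))
(d(-14) + U(28, a(7))) + 2609 = (sqrt(2)*sqrt(-14) + 7) + 2609 = (sqrt(2)*(I*sqrt(14)) + 7) + 2609 = (2*I*sqrt(7) + 7) + 2609 = (7 + 2*I*sqrt(7)) + 2609 = 2616 + 2*I*sqrt(7)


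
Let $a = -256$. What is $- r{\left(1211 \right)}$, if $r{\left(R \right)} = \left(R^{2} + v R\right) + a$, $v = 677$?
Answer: $-2286112$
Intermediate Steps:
$r{\left(R \right)} = -256 + R^{2} + 677 R$ ($r{\left(R \right)} = \left(R^{2} + 677 R\right) - 256 = -256 + R^{2} + 677 R$)
$- r{\left(1211 \right)} = - (-256 + 1211^{2} + 677 \cdot 1211) = - (-256 + 1466521 + 819847) = \left(-1\right) 2286112 = -2286112$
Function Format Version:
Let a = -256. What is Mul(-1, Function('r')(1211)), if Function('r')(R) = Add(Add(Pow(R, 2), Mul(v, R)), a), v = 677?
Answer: -2286112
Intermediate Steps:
Function('r')(R) = Add(-256, Pow(R, 2), Mul(677, R)) (Function('r')(R) = Add(Add(Pow(R, 2), Mul(677, R)), -256) = Add(-256, Pow(R, 2), Mul(677, R)))
Mul(-1, Function('r')(1211)) = Mul(-1, Add(-256, Pow(1211, 2), Mul(677, 1211))) = Mul(-1, Add(-256, 1466521, 819847)) = Mul(-1, 2286112) = -2286112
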